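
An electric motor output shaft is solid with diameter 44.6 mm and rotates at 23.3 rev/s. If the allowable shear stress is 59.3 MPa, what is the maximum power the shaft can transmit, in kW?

151 kW

J = πd⁴/32 = π(0.0446)⁴/32 = 3.885×10^-7 m⁴.
T_max = τ_allow·J/r = 5.93×10^7 × 3.885×10^-7 / 0.0223 = 1033 N·m.
ω = 2π·23.3 = 146.4 rad/s, so P_max = T_max·ω = 1.512×10^5 W.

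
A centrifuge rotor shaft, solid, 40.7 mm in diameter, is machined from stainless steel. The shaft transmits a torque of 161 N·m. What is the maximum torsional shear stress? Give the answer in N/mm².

12.2 N/mm²

J = πd⁴/32 = π(0.0407)⁴/32 = 2.694×10^-7 m⁴.
τ_max = T·r/J = 161.0 × 0.0204 / 2.694×10^-7 = 1.216×10^7 Pa.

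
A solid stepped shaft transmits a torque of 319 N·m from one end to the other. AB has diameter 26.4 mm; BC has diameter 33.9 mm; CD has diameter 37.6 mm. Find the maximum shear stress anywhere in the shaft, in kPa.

Under the same torque, τ_max = 16T/(πd³) is largest where d is smallest — segment AB (d = 26.4 mm).
τ_max = 16·319.0/(π·(0.0264)³) = 8.830×10^7 Pa.

88300 kPa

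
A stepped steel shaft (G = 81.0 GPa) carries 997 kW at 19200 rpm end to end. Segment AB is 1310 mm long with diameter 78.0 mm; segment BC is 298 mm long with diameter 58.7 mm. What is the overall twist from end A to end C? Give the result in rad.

ω = 2π·19200/60 = 2011 rad/s, so T = P/ω = 997×10³ / 2011 = 495.9 N·m.
J_AB = π(0.0780)⁴/32 = 3.63×10^-6 m⁴; J_BC = π(0.0587)⁴/32 = 1.17×10^-6 m⁴.
θ = (T/G)·Σ L_i/J_i = (495.9/81.0×10⁹)·(1.31/3.63×10^-6 + 0.298/1.17×10^-6) = 3.772×10^-3 rad.

0.00377 rad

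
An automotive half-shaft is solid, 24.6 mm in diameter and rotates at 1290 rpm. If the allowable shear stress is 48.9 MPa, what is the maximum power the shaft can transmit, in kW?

J = πd⁴/32 = π(0.0246)⁴/32 = 3.595×10^-8 m⁴.
T_max = τ_allow·J/r = 4.89×10^7 × 3.595×10^-8 / 0.0123 = 142.9 N·m.
ω = 2π·1290/60 = 135.1 rad/s, so P_max = T_max·ω = 1.931×10^4 W.

19.3 kW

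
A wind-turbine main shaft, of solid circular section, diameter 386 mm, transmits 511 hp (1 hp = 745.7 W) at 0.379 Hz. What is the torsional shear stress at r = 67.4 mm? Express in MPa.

ω = 2π·0.379 = 2.381 rad/s, so T = P/ω = 511×745.7 / 2.381 = 160000 N·m.
J = πd⁴/32 = π(0.386)⁴/32 = 2.179×10^-3 m⁴.
Shear stress varies linearly with radius: τ = T·r/J = 160000 × 0.0674 / 2.179×10^-3 = 4.949×10^6 Pa.

4.95 MPa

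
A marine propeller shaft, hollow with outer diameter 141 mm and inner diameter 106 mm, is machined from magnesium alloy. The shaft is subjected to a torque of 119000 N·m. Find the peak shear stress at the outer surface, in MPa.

318 MPa

J = π(d_o⁴ − d_i⁴)/32 = π(0.141⁴ − 0.106⁴)/32 = 2.641×10^-5 m⁴.
τ_max = T·r/J = 119000 × 0.0705 / 2.641×10^-5 = 3.177×10^8 Pa.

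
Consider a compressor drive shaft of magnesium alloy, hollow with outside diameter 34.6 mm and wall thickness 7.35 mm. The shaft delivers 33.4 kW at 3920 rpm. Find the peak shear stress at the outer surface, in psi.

1630 psi

ω = 2π·3920/60 = 410.5 rad/s, so T = P/ω = 33.4×10³ / 410.5 = 81.36 N·m.
J = π(d_o⁴ − d_i⁴)/32 = π(0.0346⁴ − 0.0199⁴)/32 = 1.253×10^-7 m⁴.
τ_max = T·r/J = 81.36 × 0.0173 / 1.253×10^-7 = 1.123×10^7 Pa.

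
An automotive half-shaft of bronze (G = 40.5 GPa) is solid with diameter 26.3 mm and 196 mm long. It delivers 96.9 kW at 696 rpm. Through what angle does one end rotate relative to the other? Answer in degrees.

ω = 2π·696/60 = 72.88 rad/s, so T = P/ω = 96.9×10³ / 72.88 = 1329 N·m.
J = πd⁴/32 = π(0.0263)⁴/32 = 4.697×10^-8 m⁴.
θ = T·L/(G·J) = 1329 × 0.196 / (40.5×10⁹ × 4.697×10^-8) = 0.1370 rad.

7.85°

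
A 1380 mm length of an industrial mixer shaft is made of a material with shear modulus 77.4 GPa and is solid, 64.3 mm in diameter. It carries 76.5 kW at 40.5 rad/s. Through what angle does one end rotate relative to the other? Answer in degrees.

1.15°

ω = 40.5 rad/s, so T = P/ω = 76.5×10³ / 40.50 = 1889 N·m.
J = πd⁴/32 = π(0.0643)⁴/32 = 1.678×10^-6 m⁴.
θ = T·L/(G·J) = 1889 × 1.38 / (77.4×10⁹ × 1.678×10^-6) = 0.02007 rad.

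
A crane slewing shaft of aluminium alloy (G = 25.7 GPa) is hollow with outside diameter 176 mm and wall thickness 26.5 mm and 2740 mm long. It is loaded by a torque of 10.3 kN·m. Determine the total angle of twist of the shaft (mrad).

J = π(d_o⁴ − d_i⁴)/32 = π(0.176⁴ − 0.123⁴)/32 = 7.173×10^-5 m⁴.
θ = T·L/(G·J) = 10300 × 2.74 / (25.7×10⁹ × 7.173×10^-5) = 0.01531 rad.

15.3 mrad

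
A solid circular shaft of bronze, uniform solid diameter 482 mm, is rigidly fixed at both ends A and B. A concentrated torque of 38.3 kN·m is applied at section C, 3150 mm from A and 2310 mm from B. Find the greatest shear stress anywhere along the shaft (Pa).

With uniform GJ and both ends fixed, compatibility θ_AC = θ_CB gives T_A·a = T_B·b, together with T_A + T_B = T₀.
T_A = T₀·b/(a+b) = 38300·2310/5460 = 16200 N·m; T_B = 22100 N·m.
τ in each portion: τ_AC = 7.37×10^5 Pa, τ_CB = 1.00×10^6 Pa; maximum is in CB.
τ_max = T_CB·r/J = 22100·0.241/5.30×10^-3 = 1.005×10^6 Pa.

1.00e6 Pa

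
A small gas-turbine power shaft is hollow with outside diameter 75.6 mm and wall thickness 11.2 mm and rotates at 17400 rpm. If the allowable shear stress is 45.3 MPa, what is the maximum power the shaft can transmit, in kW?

5290 kW

J = π(d_o⁴ − d_i⁴)/32 = π(0.0756⁴ − 0.0532⁴)/32 = 2.421×10^-6 m⁴.
T_max = τ_allow·J/r = 4.53×10^7 × 2.421×10^-6 / 0.0378 = 2901 N·m.
ω = 2π·17400/60 = 1822 rad/s, so P_max = T_max·ω = 5.286×10^6 W.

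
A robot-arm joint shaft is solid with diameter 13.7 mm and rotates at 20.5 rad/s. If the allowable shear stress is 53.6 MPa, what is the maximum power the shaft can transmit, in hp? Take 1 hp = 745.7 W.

J = πd⁴/32 = π(0.0137)⁴/32 = 3.458×10^-9 m⁴.
T_max = τ_allow·J/r = 5.36×10^7 × 3.458×10^-9 / 0.00685 = 27.06 N·m.
ω = 20.5 rad/s, so P_max = T_max·ω = 554.8 W.

0.744 hp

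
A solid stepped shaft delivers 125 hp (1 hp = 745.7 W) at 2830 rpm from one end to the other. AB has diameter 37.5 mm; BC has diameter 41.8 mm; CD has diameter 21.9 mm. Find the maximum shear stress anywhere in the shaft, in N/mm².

153 N/mm²

ω = 2π·2830/60 = 296.4 rad/s, so T = P/ω = 125×745.7 / 296.4 = 314.5 N·m.
Under the same torque, τ_max = 16T/(πd³) is largest where d is smallest — segment CD (d = 21.9 mm).
τ_max = 16·314.5/(π·(0.0219)³) = 1.525×10^8 Pa.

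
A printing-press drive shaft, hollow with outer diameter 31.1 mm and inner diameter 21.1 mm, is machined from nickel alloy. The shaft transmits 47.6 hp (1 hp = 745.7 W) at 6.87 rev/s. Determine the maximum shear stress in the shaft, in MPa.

ω = 2π·6.87 = 43.17 rad/s, so T = P/ω = 47.6×745.7 / 43.17 = 822.3 N·m.
J = π(d_o⁴ − d_i⁴)/32 = π(0.0311⁴ − 0.0211⁴)/32 = 7.238×10^-8 m⁴.
τ_max = T·r/J = 822.3 × 0.0156 / 7.238×10^-8 = 1.767×10^8 Pa.

177 MPa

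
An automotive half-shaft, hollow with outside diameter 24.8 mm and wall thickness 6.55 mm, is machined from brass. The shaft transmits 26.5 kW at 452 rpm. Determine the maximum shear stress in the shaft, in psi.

28500 psi

ω = 2π·452/60 = 47.33 rad/s, so T = P/ω = 26.5×10³ / 47.33 = 559.9 N·m.
J = π(d_o⁴ − d_i⁴)/32 = π(0.0248⁴ − 0.0117⁴)/32 = 3.530×10^-8 m⁴.
τ_max = T·r/J = 559.9 × 0.0124 / 3.530×10^-8 = 1.967×10^8 Pa.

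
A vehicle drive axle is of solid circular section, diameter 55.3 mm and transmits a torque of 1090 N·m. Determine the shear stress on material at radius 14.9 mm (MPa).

J = πd⁴/32 = π(0.0553)⁴/32 = 9.181×10^-7 m⁴.
Shear stress varies linearly with radius: τ = T·r/J = 1090 × 0.0149 / 9.181×10^-7 = 1.769×10^7 Pa.

17.7 MPa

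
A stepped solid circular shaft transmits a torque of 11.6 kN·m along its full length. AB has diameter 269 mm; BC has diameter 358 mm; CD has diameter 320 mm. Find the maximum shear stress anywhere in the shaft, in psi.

Under the same torque, τ_max = 16T/(πd³) is largest where d is smallest — segment AB (d = 269 mm).
τ_max = 16·11600/(π·(0.269)³) = 3.035×10^6 Pa.

440 psi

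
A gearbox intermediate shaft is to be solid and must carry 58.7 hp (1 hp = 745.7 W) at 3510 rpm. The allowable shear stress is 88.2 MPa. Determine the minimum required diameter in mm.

19.0 mm

ω = 2π·3510/60 = 367.6 rad/s, so T = P/ω = 58.7×745.7 / 367.6 = 119.1 N·m.
For a solid shaft τ_max = 16T/(πd³), so d = (16T/(π τ_allow))^(1/3) = (16·119.1/(π·8.82×10^7))^(1/3) = 0.01902 m.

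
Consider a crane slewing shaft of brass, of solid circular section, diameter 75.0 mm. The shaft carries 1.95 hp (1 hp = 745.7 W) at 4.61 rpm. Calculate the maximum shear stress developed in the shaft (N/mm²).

ω = 2π·4.61/60 = 0.4828 rad/s, so T = P/ω = 1.95×745.7 / 0.4828 = 3012 N·m.
J = πd⁴/32 = π(0.0750)⁴/32 = 3.106×10^-6 m⁴.
τ_max = T·r/J = 3012 × 0.0375 / 3.106×10^-6 = 3.636×10^7 Pa.

36.4 N/mm²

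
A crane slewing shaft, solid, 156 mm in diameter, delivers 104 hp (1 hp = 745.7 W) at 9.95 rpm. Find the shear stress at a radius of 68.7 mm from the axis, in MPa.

87.9 MPa

ω = 2π·9.95/60 = 1.042 rad/s, so T = P/ω = 104×745.7 / 1.042 = 74430 N·m.
J = πd⁴/32 = π(0.156)⁴/32 = 5.814×10^-5 m⁴.
Shear stress varies linearly with radius: τ = T·r/J = 74430 × 0.0687 / 5.814×10^-5 = 8.794×10^7 Pa.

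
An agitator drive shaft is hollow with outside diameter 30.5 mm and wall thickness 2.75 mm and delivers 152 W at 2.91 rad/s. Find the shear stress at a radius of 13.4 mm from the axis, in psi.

ω = 2.91 rad/s, so T = P/ω = 152 / 2.910 = 52.23 N·m.
J = π(d_o⁴ − d_i⁴)/32 = π(0.0305⁴ − 0.0250⁴)/32 = 4.661×10^-8 m⁴.
Shear stress varies linearly with radius: τ = T·r/J = 52.23 × 0.0134 / 4.661×10^-8 = 1.502×10^7 Pa.

2180 psi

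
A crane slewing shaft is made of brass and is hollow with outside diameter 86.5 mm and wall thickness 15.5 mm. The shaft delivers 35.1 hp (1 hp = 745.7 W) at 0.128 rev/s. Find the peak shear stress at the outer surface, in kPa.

ω = 2π·0.128 = 0.8042 rad/s, so T = P/ω = 35.1×745.7 / 0.8042 = 32540 N·m.
J = π(d_o⁴ − d_i⁴)/32 = π(0.0865⁴ − 0.0555⁴)/32 = 4.565×10^-6 m⁴.
τ_max = T·r/J = 32540 × 0.0432 / 4.565×10^-6 = 3.084×10^8 Pa.

308000 kPa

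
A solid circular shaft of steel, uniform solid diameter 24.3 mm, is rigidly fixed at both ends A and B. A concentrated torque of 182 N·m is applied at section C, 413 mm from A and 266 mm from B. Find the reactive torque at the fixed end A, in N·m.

With uniform GJ and both ends fixed, compatibility θ_AC = θ_CB gives T_A·a = T_B·b, together with T_A + T_B = T₀.
T_A = T₀·b/(a+b) = 182.0·266/679.0 = 71.30 N·m; T_B = 110.7 N·m.

71.3 N·m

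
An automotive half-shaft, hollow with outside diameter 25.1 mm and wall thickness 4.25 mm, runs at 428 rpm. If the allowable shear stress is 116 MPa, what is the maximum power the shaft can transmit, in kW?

J = π(d_o⁴ − d_i⁴)/32 = π(0.0251⁴ − 0.0166⁴)/32 = 3.151×10^-8 m⁴.
T_max = τ_allow·J/r = 1.16×10^8 × 3.151×10^-8 / 0.0126 = 291.3 N·m.
ω = 2π·428/60 = 44.82 rad/s, so P_max = T_max·ω = 1.305×10^4 W.

13.1 kW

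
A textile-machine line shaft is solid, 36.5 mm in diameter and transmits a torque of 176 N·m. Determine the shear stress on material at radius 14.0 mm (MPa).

J = πd⁴/32 = π(0.0365)⁴/32 = 1.742×10^-7 m⁴.
Shear stress varies linearly with radius: τ = T·r/J = 176.0 × 0.0140 / 1.742×10^-7 = 1.414×10^7 Pa.

14.1 MPa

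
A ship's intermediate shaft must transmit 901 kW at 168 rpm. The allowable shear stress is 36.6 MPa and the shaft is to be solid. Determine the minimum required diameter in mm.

ω = 2π·168/60 = 17.59 rad/s, so T = P/ω = 901×10³ / 17.59 = 51210 N·m.
For a solid shaft τ_max = 16T/(πd³), so d = (16T/(π τ_allow))^(1/3) = (16·51210/(π·3.66×10^7))^(1/3) = 0.1924 m.

192 mm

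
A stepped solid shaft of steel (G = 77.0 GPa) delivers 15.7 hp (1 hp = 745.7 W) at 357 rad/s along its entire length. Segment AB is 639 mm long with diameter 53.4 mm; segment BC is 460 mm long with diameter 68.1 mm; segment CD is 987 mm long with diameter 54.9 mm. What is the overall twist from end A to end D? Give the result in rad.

9.05e-4 rad

ω = 357 rad/s, so T = P/ω = 15.7×745.7 / 357.0 = 32.79 N·m.
J_AB = π(0.0534)⁴/32 = 7.98×10^-7 m⁴; J_BC = π(0.0681)⁴/32 = 2.11×10^-6 m⁴; J_CD = π(0.0549)⁴/32 = 8.92×10^-7 m⁴.
θ = (T/G)·Σ L_i/J_i = (32.79/77.0×10⁹)·(0.639/7.98×10^-7 + 0.460/2.11×10^-6 + 0.987/8.92×10^-7) = 9.050×10^-4 rad.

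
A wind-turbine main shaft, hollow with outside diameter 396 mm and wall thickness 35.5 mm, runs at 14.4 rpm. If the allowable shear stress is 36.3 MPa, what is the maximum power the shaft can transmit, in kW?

365 kW

J = π(d_o⁴ − d_i⁴)/32 = π(0.396⁴ − 0.325⁴)/32 = 1.319×10^-3 m⁴.
T_max = τ_allow·J/r = 3.63×10^7 × 1.319×10^-3 / 0.198 = 241800 N·m.
ω = 2π·14.4/60 = 1.508 rad/s, so P_max = T_max·ω = 3.646×10^5 W.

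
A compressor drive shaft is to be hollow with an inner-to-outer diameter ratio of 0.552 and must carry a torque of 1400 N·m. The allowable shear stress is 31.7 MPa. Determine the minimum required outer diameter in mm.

62.8 mm

For a hollow shaft with d_i/d_o = 0.552: τ_max = 16T/(π d_o³ (1−k⁴)), so d_o = [16T/(π τ_allow (1−k⁴))]^(1/3) = [16·1400/(π·3.17×10^7·0.9072)]^(1/3) = 0.06282 m.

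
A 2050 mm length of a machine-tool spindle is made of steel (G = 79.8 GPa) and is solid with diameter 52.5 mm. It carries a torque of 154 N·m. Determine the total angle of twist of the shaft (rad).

J = πd⁴/32 = π(0.0525)⁴/32 = 7.458×10^-7 m⁴.
θ = T·L/(G·J) = 154.0 × 2.05 / (79.8×10⁹ × 7.458×10^-7) = 5.304×10^-3 rad.

0.00530 rad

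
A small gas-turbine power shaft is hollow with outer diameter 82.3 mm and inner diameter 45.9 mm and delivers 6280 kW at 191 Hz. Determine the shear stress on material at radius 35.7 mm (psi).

6660 psi

ω = 2π·191 = 1200 rad/s, so T = P/ω = 6280×10³ / 1200 = 5233 N·m.
J = π(d_o⁴ − d_i⁴)/32 = π(0.0823⁴ − 0.0459⁴)/32 = 4.068×10^-6 m⁴.
Shear stress varies linearly with radius: τ = T·r/J = 5233 × 0.0357 / 4.068×10^-6 = 4.592×10^7 Pa.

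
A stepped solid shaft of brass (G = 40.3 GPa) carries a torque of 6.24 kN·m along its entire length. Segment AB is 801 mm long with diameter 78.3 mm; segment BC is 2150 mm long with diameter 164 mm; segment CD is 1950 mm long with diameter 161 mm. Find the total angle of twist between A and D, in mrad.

J_AB = π(0.0783)⁴/32 = 3.69×10^-6 m⁴; J_BC = π(0.164)⁴/32 = 7.10×10^-5 m⁴; J_CD = π(0.161)⁴/32 = 6.60×10^-5 m⁴.
θ = (T/G)·Σ L_i/J_i = (6240/40.3×10⁹)·(0.801/3.69×10^-6 + 2.15/7.10×10^-5 + 1.95/6.60×10^-5) = 0.04287 rad.

42.9 mrad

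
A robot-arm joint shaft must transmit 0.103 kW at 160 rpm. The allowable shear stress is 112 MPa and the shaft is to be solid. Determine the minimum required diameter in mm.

6.54 mm

ω = 2π·160/60 = 16.76 rad/s, so T = P/ω = 0.103×10³ / 16.76 = 6.147 N·m.
For a solid shaft τ_max = 16T/(πd³), so d = (16T/(π τ_allow))^(1/3) = (16·6.147/(π·1.12×10^8))^(1/3) = 0.006539 m.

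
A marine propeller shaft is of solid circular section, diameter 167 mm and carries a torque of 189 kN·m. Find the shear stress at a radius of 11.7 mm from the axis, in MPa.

29.0 MPa

J = πd⁴/32 = π(0.167)⁴/32 = 7.636×10^-5 m⁴.
Shear stress varies linearly with radius: τ = T·r/J = 189000 × 0.0117 / 7.636×10^-5 = 2.896×10^7 Pa.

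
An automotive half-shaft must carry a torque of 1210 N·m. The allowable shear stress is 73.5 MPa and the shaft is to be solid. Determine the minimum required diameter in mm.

43.8 mm

For a solid shaft τ_max = 16T/(πd³), so d = (16T/(π τ_allow))^(1/3) = (16·1210/(π·7.35×10^7))^(1/3) = 0.04377 m.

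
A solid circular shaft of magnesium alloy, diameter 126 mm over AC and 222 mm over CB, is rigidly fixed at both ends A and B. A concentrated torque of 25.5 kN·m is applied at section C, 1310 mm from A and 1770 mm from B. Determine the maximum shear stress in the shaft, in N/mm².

10.4 N/mm²

Compatibility: T_A·a/J_AC = T_B·b/J_CB with T_A + T_B = T₀.
J_AC = 2.47×10^-5 m⁴, J_CB = 2.38×10^-4 m⁴, so T_A = T₀·(J_AC/a)/((J_AC/a)+(J_CB/b)) = 3136 N·m, T_B = 22360 N·m.
τ in each portion: τ_AC = 7.98×10^6 Pa, τ_CB = 1.04×10^7 Pa; maximum is in CB.
τ_max = T_CB·r/J = 22360·0.111/2.38×10^-4 = 1.041×10^7 Pa.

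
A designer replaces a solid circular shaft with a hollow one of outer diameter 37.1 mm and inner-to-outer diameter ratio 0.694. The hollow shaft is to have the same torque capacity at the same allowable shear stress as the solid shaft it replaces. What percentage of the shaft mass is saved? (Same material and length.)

Equal τ_max and T ⇒ the solid shaft needs d_s³ = d_o³(1−k⁴), so d_s = 37.1·(1−0.694⁴)^(1/3) = 33.98 mm.
Area ratio A_h/A_s = d_o²(1−k²)/d_s² = (1−k²)/(1−k⁴)^(2/3) = 0.6181.
Mass saving = 1 − 0.6181 = 38.2 %.

38.2 %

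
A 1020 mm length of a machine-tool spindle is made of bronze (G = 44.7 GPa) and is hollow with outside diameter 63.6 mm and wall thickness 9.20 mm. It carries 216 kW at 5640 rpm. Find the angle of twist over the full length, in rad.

ω = 2π·5640/60 = 590.6 rad/s, so T = P/ω = 216×10³ / 590.6 = 365.7 N·m.
J = π(d_o⁴ − d_i⁴)/32 = π(0.0636⁴ − 0.0452⁴)/32 = 1.197×10^-6 m⁴.
θ = T·L/(G·J) = 365.7 × 1.02 / (44.7×10⁹ × 1.197×10^-6) = 6.975×10^-3 rad.

0.00697 rad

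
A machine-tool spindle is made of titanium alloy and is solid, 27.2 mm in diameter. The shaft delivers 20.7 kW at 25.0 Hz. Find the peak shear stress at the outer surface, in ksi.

ω = 2π·25.0 = 157.1 rad/s, so T = P/ω = 20.7×10³ / 157.1 = 131.8 N·m.
J = πd⁴/32 = π(0.0272)⁴/32 = 5.374×10^-8 m⁴.
τ_max = T·r/J = 131.8 × 0.0136 / 5.374×10^-8 = 3.335×10^7 Pa.

4.84 ksi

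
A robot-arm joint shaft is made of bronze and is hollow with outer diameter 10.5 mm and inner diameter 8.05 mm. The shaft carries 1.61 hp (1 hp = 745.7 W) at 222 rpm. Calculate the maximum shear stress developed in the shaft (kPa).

ω = 2π·222/60 = 23.25 rad/s, so T = P/ω = 1.61×745.7 / 23.25 = 51.64 N·m.
J = π(d_o⁴ − d_i⁴)/32 = π(0.0105⁴ − 0.00805⁴)/32 = 7.810×10^-10 m⁴.
τ_max = T·r/J = 51.64 × 0.00525 / 7.810×10^-10 = 3.471×10^8 Pa.

347000 kPa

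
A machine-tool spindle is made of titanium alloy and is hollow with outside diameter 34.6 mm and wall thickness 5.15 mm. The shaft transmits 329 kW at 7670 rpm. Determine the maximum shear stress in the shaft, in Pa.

ω = 2π·7670/60 = 803.2 rad/s, so T = P/ω = 329×10³ / 803.2 = 409.6 N·m.
J = π(d_o⁴ − d_i⁴)/32 = π(0.0346⁴ − 0.0243⁴)/32 = 1.065×10^-7 m⁴.
τ_max = T·r/J = 409.6 × 0.0173 / 1.065×10^-7 = 6.656×10^7 Pa.

6.66e7 Pa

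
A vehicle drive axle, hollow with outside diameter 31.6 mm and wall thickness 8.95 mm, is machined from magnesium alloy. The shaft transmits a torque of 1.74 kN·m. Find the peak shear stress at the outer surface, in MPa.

J = π(d_o⁴ − d_i⁴)/32 = π(0.0316⁴ − 0.0137⁴)/32 = 9.443×10^-8 m⁴.
τ_max = T·r/J = 1740 × 0.0158 / 9.443×10^-8 = 2.911×10^8 Pa.

291 MPa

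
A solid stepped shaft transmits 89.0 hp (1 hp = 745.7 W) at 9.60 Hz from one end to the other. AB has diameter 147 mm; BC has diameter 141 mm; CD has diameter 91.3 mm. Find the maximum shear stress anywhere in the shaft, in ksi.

ω = 2π·9.60 = 60.32 rad/s, so T = P/ω = 89.0×745.7 / 60.32 = 1100 N·m.
Under the same torque, τ_max = 16T/(πd³) is largest where d is smallest — segment CD (d = 91.3 mm).
τ_max = 16·1100/(π·(0.0913)³) = 7.363×10^6 Pa.

1.07 ksi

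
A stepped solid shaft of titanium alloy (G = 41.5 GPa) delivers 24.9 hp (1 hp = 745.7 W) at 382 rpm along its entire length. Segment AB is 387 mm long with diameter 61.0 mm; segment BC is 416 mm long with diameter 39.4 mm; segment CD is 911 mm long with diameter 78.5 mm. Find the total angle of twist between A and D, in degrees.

1.47°

ω = 2π·382/60 = 40.00 rad/s, so T = P/ω = 24.9×745.7 / 40.00 = 464.2 N·m.
J_AB = π(0.0610)⁴/32 = 1.36×10^-6 m⁴; J_BC = π(0.0394)⁴/32 = 2.37×10^-7 m⁴; J_CD = π(0.0785)⁴/32 = 3.73×10^-6 m⁴.
θ = (T/G)·Σ L_i/J_i = (464.2/41.5×10⁹)·(0.387/1.36×10^-6 + 0.416/2.37×10^-7 + 0.911/3.73×10^-6) = 0.02558 rad.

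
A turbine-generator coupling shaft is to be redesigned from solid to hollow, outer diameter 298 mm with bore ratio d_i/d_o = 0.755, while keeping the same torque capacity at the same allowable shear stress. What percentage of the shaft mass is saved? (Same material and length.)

44.1 %

Equal τ_max and T ⇒ the solid shaft needs d_s³ = d_o³(1−k⁴), so d_s = 298·(1−0.755⁴)^(1/3) = 261.4 mm.
Area ratio A_h/A_s = d_o²(1−k²)/d_s² = (1−k²)/(1−k⁴)^(2/3) = 0.5587.
Mass saving = 1 − 0.5587 = 44.1 %.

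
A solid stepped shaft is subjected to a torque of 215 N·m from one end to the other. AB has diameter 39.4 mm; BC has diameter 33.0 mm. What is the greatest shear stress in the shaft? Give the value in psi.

Under the same torque, τ_max = 16T/(πd³) is largest where d is smallest — segment BC (d = 33.0 mm).
τ_max = 16·215.0/(π·(0.0330)³) = 3.047×10^7 Pa.

4420 psi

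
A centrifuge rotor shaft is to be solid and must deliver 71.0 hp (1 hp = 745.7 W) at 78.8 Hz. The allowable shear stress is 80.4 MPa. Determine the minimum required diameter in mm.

ω = 2π·78.8 = 495.1 rad/s, so T = P/ω = 71.0×745.7 / 495.1 = 106.9 N·m.
For a solid shaft τ_max = 16T/(πd³), so d = (16T/(π τ_allow))^(1/3) = (16·106.9/(π·8.04×10^7))^(1/3) = 0.01892 m.

18.9 mm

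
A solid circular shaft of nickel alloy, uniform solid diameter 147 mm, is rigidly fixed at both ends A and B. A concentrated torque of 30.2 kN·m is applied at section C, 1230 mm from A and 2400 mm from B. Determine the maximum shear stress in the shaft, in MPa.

With uniform GJ and both ends fixed, compatibility θ_AC = θ_CB gives T_A·a = T_B·b, together with T_A + T_B = T₀.
T_A = T₀·b/(a+b) = 30200·2400/3630 = 19970 N·m; T_B = 10230 N·m.
τ in each portion: τ_AC = 3.20×10^7 Pa, τ_CB = 1.64×10^7 Pa; maximum is in AC.
τ_max = T_AC·r/J = 19970·0.0735/4.58×10^-5 = 3.201×10^7 Pa.

32.0 MPa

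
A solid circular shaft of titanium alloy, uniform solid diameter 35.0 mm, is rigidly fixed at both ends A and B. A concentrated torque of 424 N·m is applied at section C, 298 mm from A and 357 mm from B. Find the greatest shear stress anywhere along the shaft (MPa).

27.5 MPa

With uniform GJ and both ends fixed, compatibility θ_AC = θ_CB gives T_A·a = T_B·b, together with T_A + T_B = T₀.
T_A = T₀·b/(a+b) = 424.0·357/655.0 = 231.1 N·m; T_B = 192.9 N·m.
τ in each portion: τ_AC = 2.75×10^7 Pa, τ_CB = 2.29×10^7 Pa; maximum is in AC.
τ_max = T_AC·r/J = 231.1·0.0175/1.47×10^-7 = 2.745×10^7 Pa.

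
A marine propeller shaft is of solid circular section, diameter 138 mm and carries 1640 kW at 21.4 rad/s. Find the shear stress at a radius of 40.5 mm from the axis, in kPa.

ω = 21.4 rad/s, so T = P/ω = 1640×10³ / 21.40 = 76640 N·m.
J = πd⁴/32 = π(0.138)⁴/32 = 3.561×10^-5 m⁴.
Shear stress varies linearly with radius: τ = T·r/J = 76640 × 0.0405 / 3.561×10^-5 = 8.717×10^7 Pa.

87200 kPa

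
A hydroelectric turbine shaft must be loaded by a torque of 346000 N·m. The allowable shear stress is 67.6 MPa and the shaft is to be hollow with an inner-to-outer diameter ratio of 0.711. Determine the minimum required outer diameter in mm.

327 mm

For a hollow shaft with d_i/d_o = 0.711: τ_max = 16T/(π d_o³ (1−k⁴)), so d_o = [16T/(π τ_allow (1−k⁴))]^(1/3) = [16·346000/(π·6.76×10^7·0.7444)]^(1/3) = 0.3272 m.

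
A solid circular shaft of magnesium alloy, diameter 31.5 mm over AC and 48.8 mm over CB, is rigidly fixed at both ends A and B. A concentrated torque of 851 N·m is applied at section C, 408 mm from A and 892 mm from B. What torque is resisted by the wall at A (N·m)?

234 N·m

Compatibility: T_A·a/J_AC = T_B·b/J_CB with T_A + T_B = T₀.
J_AC = 9.67×10^-8 m⁴, J_CB = 5.57×10^-7 m⁴, so T_A = T₀·(J_AC/a)/((J_AC/a)+(J_CB/b)) = 234.1 N·m, T_B = 616.9 N·m.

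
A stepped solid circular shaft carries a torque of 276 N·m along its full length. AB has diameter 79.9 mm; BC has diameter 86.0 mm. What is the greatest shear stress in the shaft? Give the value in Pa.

2.76e6 Pa

Under the same torque, τ_max = 16T/(πd³) is largest where d is smallest — segment AB (d = 79.9 mm).
τ_max = 16·276.0/(π·(0.0799)³) = 2.756×10^6 Pa.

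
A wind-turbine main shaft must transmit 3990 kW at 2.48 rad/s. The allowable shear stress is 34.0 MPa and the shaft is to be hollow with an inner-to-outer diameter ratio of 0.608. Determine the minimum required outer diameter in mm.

ω = 2.48 rad/s, so T = P/ω = 3990×10³ / 2.480 = 1.609e6 N·m.
For a hollow shaft with d_i/d_o = 0.608: τ_max = 16T/(π d_o³ (1−k⁴)), so d_o = [16T/(π τ_allow (1−k⁴))]^(1/3) = [16·1.609e6/(π·3.40×10^7·0.8633)]^(1/3) = 0.6535 m.

654 mm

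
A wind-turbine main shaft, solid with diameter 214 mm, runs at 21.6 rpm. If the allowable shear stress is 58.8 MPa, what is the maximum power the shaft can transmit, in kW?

J = πd⁴/32 = π(0.214)⁴/32 = 2.059×10^-4 m⁴.
T_max = τ_allow·J/r = 5.88×10^7 × 2.059×10^-4 / 0.107 = 113100 N·m.
ω = 2π·21.6/60 = 2.262 rad/s, so P_max = T_max·ω = 2.559×10^5 W.

256 kW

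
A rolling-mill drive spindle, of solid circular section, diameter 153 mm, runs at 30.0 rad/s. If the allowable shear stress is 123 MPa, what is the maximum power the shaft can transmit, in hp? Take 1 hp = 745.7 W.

J = πd⁴/32 = π(0.153)⁴/32 = 5.380×10^-5 m⁴.
T_max = τ_allow·J/r = 1.23×10^8 × 5.380×10^-5 / 0.0765 = 86500 N·m.
ω = 30.0 rad/s, so P_max = T_max·ω = 2.595×10^6 W.

3480 hp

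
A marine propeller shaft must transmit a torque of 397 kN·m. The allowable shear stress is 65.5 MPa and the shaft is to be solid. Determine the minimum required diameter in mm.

314 mm

For a solid shaft τ_max = 16T/(πd³), so d = (16T/(π τ_allow))^(1/3) = (16·397000/(π·6.55×10^7))^(1/3) = 0.3137 m.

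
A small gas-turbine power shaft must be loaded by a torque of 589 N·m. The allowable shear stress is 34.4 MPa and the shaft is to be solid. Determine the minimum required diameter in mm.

44.3 mm

For a solid shaft τ_max = 16T/(πd³), so d = (16T/(π τ_allow))^(1/3) = (16·589.0/(π·3.44×10^7))^(1/3) = 0.04434 m.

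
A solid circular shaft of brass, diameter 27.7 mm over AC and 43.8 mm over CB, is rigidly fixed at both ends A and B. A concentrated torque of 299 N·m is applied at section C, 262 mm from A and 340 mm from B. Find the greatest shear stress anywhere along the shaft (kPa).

15000 kPa

Compatibility: T_A·a/J_AC = T_B·b/J_CB with T_A + T_B = T₀.
J_AC = 5.78×10^-8 m⁴, J_CB = 3.61×10^-7 m⁴, so T_A = T₀·(J_AC/a)/((J_AC/a)+(J_CB/b)) = 51.40 N·m, T_B = 247.6 N·m.
τ in each portion: τ_AC = 1.23×10^7 Pa, τ_CB = 1.50×10^7 Pa; maximum is in CB.
τ_max = T_CB·r/J = 247.6·0.0219/3.61×10^-7 = 1.501×10^7 Pa.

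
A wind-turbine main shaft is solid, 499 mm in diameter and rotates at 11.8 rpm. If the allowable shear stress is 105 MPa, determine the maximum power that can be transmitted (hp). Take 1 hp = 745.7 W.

4240 hp

J = πd⁴/32 = π(0.499)⁴/32 = 6.087×10^-3 m⁴.
T_max = τ_allow·J/r = 1.05×10^8 × 6.087×10^-3 / 0.249 = 2.562e6 N·m.
ω = 2π·11.8/60 = 1.236 rad/s, so P_max = T_max·ω = 3.165×10^6 W.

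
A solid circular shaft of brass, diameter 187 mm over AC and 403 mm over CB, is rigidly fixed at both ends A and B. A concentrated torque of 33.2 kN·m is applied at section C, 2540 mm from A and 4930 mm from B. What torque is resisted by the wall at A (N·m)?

2740 N·m

Compatibility: T_A·a/J_AC = T_B·b/J_CB with T_A + T_B = T₀.
J_AC = 1.20×10^-4 m⁴, J_CB = 2.59×10^-3 m⁴, so T_A = T₀·(J_AC/a)/((J_AC/a)+(J_CB/b)) = 2741 N·m, T_B = 30460 N·m.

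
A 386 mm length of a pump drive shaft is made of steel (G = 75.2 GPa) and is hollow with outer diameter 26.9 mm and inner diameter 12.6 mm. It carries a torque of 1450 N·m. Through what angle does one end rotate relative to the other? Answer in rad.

0.152 rad

J = π(d_o⁴ − d_i⁴)/32 = π(0.0269⁴ − 0.0126⁴)/32 = 4.893×10^-8 m⁴.
θ = T·L/(G·J) = 1450 × 0.386 / (75.2×10⁹ × 4.893×10^-8) = 0.1521 rad.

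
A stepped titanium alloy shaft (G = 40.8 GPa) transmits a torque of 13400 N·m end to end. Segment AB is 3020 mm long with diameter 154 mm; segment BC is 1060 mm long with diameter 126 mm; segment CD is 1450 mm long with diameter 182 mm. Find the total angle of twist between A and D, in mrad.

J_AB = π(0.154)⁴/32 = 5.52×10^-5 m⁴; J_BC = π(0.126)⁴/32 = 2.47×10^-5 m⁴; J_CD = π(0.182)⁴/32 = 1.08×10^-4 m⁴.
θ = (T/G)·Σ L_i/J_i = (13400/40.8×10⁹)·(3.02/5.52×10^-5 + 1.06/2.47×10^-5 + 1.45/1.08×10^-4) = 0.03645 rad.

36.5 mrad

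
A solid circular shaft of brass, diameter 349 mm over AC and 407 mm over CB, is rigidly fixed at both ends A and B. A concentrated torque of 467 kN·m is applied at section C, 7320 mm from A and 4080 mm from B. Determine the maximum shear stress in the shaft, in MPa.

Compatibility: T_A·a/J_AC = T_B·b/J_CB with T_A + T_B = T₀.
J_AC = 1.46×10^-3 m⁴, J_CB = 2.69×10^-3 m⁴, so T_A = T₀·(J_AC/a)/((J_AC/a)+(J_CB/b)) = 108100 N·m, T_B = 358900 N·m.
τ in each portion: τ_AC = 1.30×10^7 Pa, τ_CB = 2.71×10^7 Pa; maximum is in CB.
τ_max = T_CB·r/J = 358900·0.203/2.69×10^-3 = 2.711×10^7 Pa.

27.1 MPa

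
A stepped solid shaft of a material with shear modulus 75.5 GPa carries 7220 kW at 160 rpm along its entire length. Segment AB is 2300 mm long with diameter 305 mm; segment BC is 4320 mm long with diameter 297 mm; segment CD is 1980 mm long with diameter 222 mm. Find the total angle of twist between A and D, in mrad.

95.1 mrad

ω = 2π·160/60 = 16.76 rad/s, so T = P/ω = 7220×10³ / 16.76 = 430900 N·m.
J_AB = π(0.305)⁴/32 = 8.50×10^-4 m⁴; J_BC = π(0.297)⁴/32 = 7.64×10^-4 m⁴; J_CD = π(0.222)⁴/32 = 2.38×10^-4 m⁴.
θ = (T/G)·Σ L_i/J_i = (430900/75.5×10⁹)·(2.30/8.50×10^-4 + 4.32/7.64×10^-4 + 1.98/2.38×10^-4) = 0.09512 rad.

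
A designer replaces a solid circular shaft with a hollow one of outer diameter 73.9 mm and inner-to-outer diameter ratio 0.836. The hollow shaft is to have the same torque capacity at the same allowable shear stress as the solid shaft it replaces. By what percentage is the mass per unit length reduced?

52.9 %

Equal τ_max and T ⇒ the solid shaft needs d_s³ = d_o³(1−k⁴), so d_s = 73.9·(1−0.836⁴)^(1/3) = 59.10 mm.
Area ratio A_h/A_s = d_o²(1−k²)/d_s² = (1−k²)/(1−k⁴)^(2/3) = 0.4708.
Mass saving = 1 − 0.4708 = 52.9 %.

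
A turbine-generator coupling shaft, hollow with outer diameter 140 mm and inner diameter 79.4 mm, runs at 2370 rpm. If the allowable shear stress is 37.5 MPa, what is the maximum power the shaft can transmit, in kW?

J = π(d_o⁴ − d_i⁴)/32 = π(0.140⁴ − 0.0794⁴)/32 = 3.381×10^-5 m⁴.
T_max = τ_allow·J/r = 3.75×10^7 × 3.381×10^-5 / 0.0700 = 18110 N·m.
ω = 2π·2370/60 = 248.2 rad/s, so P_max = T_max·ω = 4.496×10^6 W.

4500 kW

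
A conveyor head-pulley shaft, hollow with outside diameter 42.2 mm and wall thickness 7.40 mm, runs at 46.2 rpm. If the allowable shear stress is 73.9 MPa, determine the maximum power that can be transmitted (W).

4340 W

J = π(d_o⁴ − d_i⁴)/32 = π(0.0422⁴ − 0.0274⁴)/32 = 2.560×10^-7 m⁴.
T_max = τ_allow·J/r = 7.39×10^7 × 2.560×10^-7 / 0.0211 = 896.7 N·m.
ω = 2π·46.2/60 = 4.838 rad/s, so P_max = T_max·ω = 4338 W.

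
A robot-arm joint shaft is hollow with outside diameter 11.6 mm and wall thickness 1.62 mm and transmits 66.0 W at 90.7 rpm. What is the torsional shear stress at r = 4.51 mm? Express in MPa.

ω = 2π·90.7/60 = 9.498 rad/s, so T = P/ω = 66.0 / 9.498 = 6.949 N·m.
J = π(d_o⁴ − d_i⁴)/32 = π(0.0116⁴ − 0.00836⁴)/32 = 1.298×10^-9 m⁴.
Shear stress varies linearly with radius: τ = T·r/J = 6.949 × 0.00451 / 1.298×10^-9 = 2.414×10^7 Pa.

24.1 MPa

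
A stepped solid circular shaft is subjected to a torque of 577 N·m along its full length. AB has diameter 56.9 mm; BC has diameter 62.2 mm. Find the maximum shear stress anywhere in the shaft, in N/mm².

Under the same torque, τ_max = 16T/(πd³) is largest where d is smallest — segment AB (d = 56.9 mm).
τ_max = 16·577.0/(π·(0.0569)³) = 1.595×10^7 Pa.

16.0 N/mm²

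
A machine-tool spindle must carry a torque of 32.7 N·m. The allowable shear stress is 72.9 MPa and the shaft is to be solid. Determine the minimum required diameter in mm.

For a solid shaft τ_max = 16T/(πd³), so d = (16T/(π τ_allow))^(1/3) = (16·32.70/(π·7.29×10^7))^(1/3) = 0.01317 m.

13.2 mm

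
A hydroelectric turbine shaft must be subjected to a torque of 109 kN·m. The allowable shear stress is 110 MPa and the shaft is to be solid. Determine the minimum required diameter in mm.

For a solid shaft τ_max = 16T/(πd³), so d = (16T/(π τ_allow))^(1/3) = (16·109000/(π·1.10×10^8))^(1/3) = 0.1715 m.

172 mm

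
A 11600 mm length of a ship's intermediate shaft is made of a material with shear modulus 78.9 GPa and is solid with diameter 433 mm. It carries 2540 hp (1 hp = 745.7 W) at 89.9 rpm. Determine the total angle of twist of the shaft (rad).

0.00857 rad

ω = 2π·89.9/60 = 9.414 rad/s, so T = P/ω = 2540×745.7 / 9.414 = 201200 N·m.
J = πd⁴/32 = π(0.433)⁴/32 = 3.451×10^-3 m⁴.
θ = T·L/(G·J) = 201200 × 11.6 / (78.9×10⁹ × 3.451×10^-3) = 8.571×10^-3 rad.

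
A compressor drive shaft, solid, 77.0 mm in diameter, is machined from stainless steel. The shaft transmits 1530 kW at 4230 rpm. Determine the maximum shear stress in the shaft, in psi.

5590 psi

ω = 2π·4230/60 = 443.0 rad/s, so T = P/ω = 1530×10³ / 443.0 = 3454 N·m.
J = πd⁴/32 = π(0.0770)⁴/32 = 3.451×10^-6 m⁴.
τ_max = T·r/J = 3454 × 0.0385 / 3.451×10^-6 = 3.853×10^7 Pa.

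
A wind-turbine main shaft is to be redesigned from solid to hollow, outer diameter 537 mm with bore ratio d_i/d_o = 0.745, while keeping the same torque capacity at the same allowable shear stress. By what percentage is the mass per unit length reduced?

Equal τ_max and T ⇒ the solid shaft needs d_s³ = d_o³(1−k⁴), so d_s = 537·(1−0.745⁴)^(1/3) = 475.0 mm.
Area ratio A_h/A_s = d_o²(1−k²)/d_s² = (1−k²)/(1−k⁴)^(2/3) = 0.5688.
Mass saving = 1 − 0.5688 = 43.1 %.

43.1 %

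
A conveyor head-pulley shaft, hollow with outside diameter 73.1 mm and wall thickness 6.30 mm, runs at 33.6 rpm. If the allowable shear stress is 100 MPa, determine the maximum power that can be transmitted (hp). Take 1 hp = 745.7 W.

19.2 hp

J = π(d_o⁴ − d_i⁴)/32 = π(0.0731⁴ − 0.0605⁴)/32 = 1.488×10^-6 m⁴.
T_max = τ_allow·J/r = 1.00×10^8 × 1.488×10^-6 / 0.0365 = 4071 N·m.
ω = 2π·33.6/60 = 3.519 rad/s, so P_max = T_max·ω = 1.432×10^4 W.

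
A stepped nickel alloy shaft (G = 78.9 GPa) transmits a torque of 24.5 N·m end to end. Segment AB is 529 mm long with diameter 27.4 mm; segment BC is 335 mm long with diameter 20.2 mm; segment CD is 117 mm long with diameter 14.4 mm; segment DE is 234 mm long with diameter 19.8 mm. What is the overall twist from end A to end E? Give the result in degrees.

1.30°

J_AB = π(0.0274)⁴/32 = 5.53×10^-8 m⁴; J_BC = π(0.0202)⁴/32 = 1.63×10^-8 m⁴; J_CD = π(0.0144)⁴/32 = 4.22×10^-9 m⁴; J_DE = π(0.0198)⁴/32 = 1.51×10^-8 m⁴.
θ = (T/G)·Σ L_i/J_i = (24.50/78.9×10⁹)·(0.529/5.53×10^-8 + 0.335/1.63×10^-8 + 0.117/4.22×10^-9 + 0.234/1.51×10^-8) = 0.02275 rad.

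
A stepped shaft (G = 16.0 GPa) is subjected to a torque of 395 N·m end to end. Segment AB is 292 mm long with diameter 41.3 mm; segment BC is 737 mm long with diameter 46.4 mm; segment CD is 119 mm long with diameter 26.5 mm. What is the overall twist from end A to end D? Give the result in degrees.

7.21°

J_AB = π(0.0413)⁴/32 = 2.86×10^-7 m⁴; J_BC = π(0.0464)⁴/32 = 4.55×10^-7 m⁴; J_CD = π(0.0265)⁴/32 = 4.84×10^-8 m⁴.
θ = (T/G)·Σ L_i/J_i = (395.0/16.0×10⁹)·(0.292/2.86×10^-7 + 0.737/4.55×10^-7 + 0.119/4.84×10^-8) = 0.1259 rad.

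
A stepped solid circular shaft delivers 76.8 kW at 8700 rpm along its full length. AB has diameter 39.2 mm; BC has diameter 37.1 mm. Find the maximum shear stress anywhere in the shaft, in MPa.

8.41 MPa

ω = 2π·8700/60 = 911.1 rad/s, so T = P/ω = 76.8×10³ / 911.1 = 84.30 N·m.
Under the same torque, τ_max = 16T/(πd³) is largest where d is smallest — segment BC (d = 37.1 mm).
τ_max = 16·84.30/(π·(0.0371)³) = 8.407×10^6 Pa.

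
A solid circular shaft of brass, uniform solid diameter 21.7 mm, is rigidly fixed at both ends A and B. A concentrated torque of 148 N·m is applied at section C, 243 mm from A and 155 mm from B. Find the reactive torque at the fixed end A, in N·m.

57.6 N·m

With uniform GJ and both ends fixed, compatibility θ_AC = θ_CB gives T_A·a = T_B·b, together with T_A + T_B = T₀.
T_A = T₀·b/(a+b) = 148.0·155/398.0 = 57.64 N·m; T_B = 90.36 N·m.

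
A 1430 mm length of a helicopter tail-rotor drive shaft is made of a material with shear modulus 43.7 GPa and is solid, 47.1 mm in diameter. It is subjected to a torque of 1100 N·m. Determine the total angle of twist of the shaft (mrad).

74.5 mrad

J = πd⁴/32 = π(0.0471)⁴/32 = 4.832×10^-7 m⁴.
θ = T·L/(G·J) = 1100 × 1.43 / (43.7×10⁹ × 4.832×10^-7) = 0.07450 rad.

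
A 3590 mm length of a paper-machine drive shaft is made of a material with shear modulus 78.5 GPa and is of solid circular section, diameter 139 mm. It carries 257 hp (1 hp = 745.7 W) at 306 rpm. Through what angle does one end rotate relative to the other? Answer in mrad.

ω = 2π·306/60 = 32.04 rad/s, so T = P/ω = 257×745.7 / 32.04 = 5981 N·m.
J = πd⁴/32 = π(0.139)⁴/32 = 3.665×10^-5 m⁴.
θ = T·L/(G·J) = 5981 × 3.59 / (78.5×10⁹ × 3.665×10^-5) = 7.463×10^-3 rad.

7.46 mrad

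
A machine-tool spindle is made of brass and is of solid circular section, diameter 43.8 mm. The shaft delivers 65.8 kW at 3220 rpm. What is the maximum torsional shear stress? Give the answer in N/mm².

11.8 N/mm²

ω = 2π·3220/60 = 337.2 rad/s, so T = P/ω = 65.8×10³ / 337.2 = 195.1 N·m.
J = πd⁴/32 = π(0.0438)⁴/32 = 3.613×10^-7 m⁴.
τ_max = T·r/J = 195.1 × 0.0219 / 3.613×10^-7 = 1.183×10^7 Pa.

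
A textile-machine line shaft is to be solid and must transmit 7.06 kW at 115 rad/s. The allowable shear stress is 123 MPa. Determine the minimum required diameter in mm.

ω = 115 rad/s, so T = P/ω = 7.06×10³ / 115.0 = 61.39 N·m.
For a solid shaft τ_max = 16T/(πd³), so d = (16T/(π τ_allow))^(1/3) = (16·61.39/(π·1.23×10^8))^(1/3) = 0.01365 m.

13.6 mm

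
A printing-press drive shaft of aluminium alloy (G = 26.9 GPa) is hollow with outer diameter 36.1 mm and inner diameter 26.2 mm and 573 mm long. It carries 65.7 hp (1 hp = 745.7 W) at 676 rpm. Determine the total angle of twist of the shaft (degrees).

7.01°

ω = 2π·676/60 = 70.79 rad/s, so T = P/ω = 65.7×745.7 / 70.79 = 692.1 N·m.
J = π(d_o⁴ − d_i⁴)/32 = π(0.0361⁴ − 0.0262⁴)/32 = 1.205×10^-7 m⁴.
θ = T·L/(G·J) = 692.1 × 0.573 / (26.9×10⁹ × 1.205×10^-7) = 0.1224 rad.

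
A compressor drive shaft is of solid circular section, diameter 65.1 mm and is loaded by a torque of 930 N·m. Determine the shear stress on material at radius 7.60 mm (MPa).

4.01 MPa

J = πd⁴/32 = π(0.0651)⁴/32 = 1.763×10^-6 m⁴.
Shear stress varies linearly with radius: τ = T·r/J = 930.0 × 0.00760 / 1.763×10^-6 = 4.008×10^6 Pa.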